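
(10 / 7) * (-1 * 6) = -8.57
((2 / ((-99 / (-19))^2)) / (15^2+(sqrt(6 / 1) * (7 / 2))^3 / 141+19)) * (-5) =-0.00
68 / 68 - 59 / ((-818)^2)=669065 / 669124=1.00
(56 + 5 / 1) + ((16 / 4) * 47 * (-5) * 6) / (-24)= 296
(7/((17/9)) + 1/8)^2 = 14.68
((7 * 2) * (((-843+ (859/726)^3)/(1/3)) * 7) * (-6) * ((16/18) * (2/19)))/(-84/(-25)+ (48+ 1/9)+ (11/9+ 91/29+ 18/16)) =104568112634507200/42888901880187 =2438.12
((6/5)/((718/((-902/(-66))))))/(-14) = -41/25130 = -0.00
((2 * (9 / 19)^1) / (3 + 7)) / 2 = 9 / 190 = 0.05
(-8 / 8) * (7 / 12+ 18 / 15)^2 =-11449 / 3600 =-3.18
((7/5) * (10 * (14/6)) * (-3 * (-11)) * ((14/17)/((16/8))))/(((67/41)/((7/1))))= 2165702/1139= 1901.41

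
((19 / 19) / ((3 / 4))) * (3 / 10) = 2 / 5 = 0.40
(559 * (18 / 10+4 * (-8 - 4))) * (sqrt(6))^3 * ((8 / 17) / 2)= -3099096 * sqrt(6) / 85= -89308.28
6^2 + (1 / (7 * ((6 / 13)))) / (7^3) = 518629 / 14406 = 36.00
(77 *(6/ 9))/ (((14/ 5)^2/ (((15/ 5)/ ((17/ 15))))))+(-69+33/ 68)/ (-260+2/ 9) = 399633/ 22712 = 17.60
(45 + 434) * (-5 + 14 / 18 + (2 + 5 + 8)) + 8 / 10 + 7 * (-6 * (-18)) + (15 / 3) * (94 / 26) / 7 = 24250336 / 4095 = 5921.94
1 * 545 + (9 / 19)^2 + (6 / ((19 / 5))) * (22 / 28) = 1380917 / 2527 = 546.46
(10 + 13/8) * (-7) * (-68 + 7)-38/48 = 59557/12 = 4963.08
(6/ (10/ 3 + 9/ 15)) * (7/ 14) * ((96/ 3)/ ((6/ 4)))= 960/ 59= 16.27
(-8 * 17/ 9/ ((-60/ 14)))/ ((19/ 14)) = 2.60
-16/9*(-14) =224/9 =24.89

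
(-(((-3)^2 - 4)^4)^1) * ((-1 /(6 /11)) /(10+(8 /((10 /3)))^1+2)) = 34375 /432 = 79.57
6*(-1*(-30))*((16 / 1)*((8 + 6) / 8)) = 5040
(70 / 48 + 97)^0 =1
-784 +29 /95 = -74451 /95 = -783.69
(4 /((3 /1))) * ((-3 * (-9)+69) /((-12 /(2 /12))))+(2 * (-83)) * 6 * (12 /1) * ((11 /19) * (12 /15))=-4734512 /855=-5537.44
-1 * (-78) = 78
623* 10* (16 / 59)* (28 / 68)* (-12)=-8373120 / 1003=-8348.08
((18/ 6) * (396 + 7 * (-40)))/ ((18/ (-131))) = -7598/ 3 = -2532.67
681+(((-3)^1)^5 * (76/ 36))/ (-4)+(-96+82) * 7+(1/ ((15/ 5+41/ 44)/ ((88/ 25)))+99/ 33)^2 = 54352788761/ 74822500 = 726.42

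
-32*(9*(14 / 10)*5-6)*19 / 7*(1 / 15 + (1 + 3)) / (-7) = 704672 / 245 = 2876.21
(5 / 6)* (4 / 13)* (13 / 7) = 0.48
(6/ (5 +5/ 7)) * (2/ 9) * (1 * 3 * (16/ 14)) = 0.80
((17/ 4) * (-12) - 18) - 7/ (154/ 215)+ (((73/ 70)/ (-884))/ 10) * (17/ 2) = -63082003/ 800800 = -78.77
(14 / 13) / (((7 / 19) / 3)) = 114 / 13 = 8.77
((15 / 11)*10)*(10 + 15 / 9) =1750 / 11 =159.09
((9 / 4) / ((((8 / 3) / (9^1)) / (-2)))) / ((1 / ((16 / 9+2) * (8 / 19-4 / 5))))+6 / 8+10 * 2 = 16147 / 380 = 42.49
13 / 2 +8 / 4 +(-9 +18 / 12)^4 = 50761 / 16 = 3172.56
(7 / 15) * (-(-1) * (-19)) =-133 / 15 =-8.87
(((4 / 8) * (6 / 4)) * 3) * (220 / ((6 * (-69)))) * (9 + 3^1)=-14.35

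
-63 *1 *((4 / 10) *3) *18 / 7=-972 / 5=-194.40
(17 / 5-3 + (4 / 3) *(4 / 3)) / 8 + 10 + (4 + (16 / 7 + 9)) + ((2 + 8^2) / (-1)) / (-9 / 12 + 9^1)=22123 / 1260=17.56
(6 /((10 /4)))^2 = 144 /25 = 5.76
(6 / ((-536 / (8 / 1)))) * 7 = -42 / 67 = -0.63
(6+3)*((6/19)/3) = 18/19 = 0.95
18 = 18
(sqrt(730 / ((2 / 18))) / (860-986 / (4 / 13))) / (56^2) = -sqrt(730) / 2450784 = -0.00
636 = 636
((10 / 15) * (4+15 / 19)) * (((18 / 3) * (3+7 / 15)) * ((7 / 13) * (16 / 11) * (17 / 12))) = 693056 / 9405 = 73.69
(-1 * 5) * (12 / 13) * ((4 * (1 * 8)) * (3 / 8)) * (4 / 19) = -2880 / 247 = -11.66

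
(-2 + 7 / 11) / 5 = -3 / 11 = -0.27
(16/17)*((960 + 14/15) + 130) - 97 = 237089/255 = 929.76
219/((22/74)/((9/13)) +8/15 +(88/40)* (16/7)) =2552445/69829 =36.55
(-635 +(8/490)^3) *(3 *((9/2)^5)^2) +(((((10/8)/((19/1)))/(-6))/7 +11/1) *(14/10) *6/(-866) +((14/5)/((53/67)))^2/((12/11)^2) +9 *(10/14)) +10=-20316742144757686660630122631/3132088000481664000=-6486644737.20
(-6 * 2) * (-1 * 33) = 396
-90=-90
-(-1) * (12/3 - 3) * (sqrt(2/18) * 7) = 7/3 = 2.33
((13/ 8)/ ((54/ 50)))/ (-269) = -325/ 58104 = -0.01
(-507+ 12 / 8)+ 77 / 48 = -24187 / 48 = -503.90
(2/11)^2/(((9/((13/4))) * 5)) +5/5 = 5458/5445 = 1.00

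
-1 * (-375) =375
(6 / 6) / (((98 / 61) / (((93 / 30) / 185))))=1891 / 181300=0.01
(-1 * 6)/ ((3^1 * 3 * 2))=-1/ 3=-0.33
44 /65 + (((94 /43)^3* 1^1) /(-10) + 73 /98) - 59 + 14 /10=-28981059493 /506459590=-57.22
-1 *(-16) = 16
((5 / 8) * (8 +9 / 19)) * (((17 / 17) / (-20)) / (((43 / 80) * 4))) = -805 / 6536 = -0.12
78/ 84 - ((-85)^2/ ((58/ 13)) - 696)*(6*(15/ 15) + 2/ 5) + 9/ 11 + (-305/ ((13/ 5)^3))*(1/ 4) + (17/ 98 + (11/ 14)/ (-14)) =-1015165459556/ 171706535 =-5912.21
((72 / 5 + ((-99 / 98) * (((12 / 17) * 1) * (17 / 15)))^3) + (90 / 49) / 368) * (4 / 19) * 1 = 2.92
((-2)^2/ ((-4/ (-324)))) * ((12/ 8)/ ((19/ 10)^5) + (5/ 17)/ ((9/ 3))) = 2163293460/ 42093683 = 51.39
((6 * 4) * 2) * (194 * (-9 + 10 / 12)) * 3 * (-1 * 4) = 912576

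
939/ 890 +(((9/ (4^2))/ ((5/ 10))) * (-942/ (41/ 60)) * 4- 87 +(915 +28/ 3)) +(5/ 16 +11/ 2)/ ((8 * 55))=-413464815721/ 77066880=-5365.01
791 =791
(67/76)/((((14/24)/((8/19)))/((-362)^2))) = 210718752/2527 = 83386.92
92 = 92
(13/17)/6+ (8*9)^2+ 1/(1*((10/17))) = 1322386/255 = 5185.83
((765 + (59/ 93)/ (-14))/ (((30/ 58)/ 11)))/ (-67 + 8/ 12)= -317714749/ 1295490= -245.25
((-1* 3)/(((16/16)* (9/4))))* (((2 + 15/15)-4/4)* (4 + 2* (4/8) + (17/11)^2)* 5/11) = -11920/1331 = -8.96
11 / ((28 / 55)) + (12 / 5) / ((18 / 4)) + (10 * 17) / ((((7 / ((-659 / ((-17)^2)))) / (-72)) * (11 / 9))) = 36851159 / 11220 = 3284.42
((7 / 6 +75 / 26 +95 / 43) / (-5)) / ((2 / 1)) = -10499 / 16770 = -0.63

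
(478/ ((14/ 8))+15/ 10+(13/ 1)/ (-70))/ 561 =0.49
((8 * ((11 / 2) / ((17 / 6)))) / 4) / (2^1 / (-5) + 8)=165 / 323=0.51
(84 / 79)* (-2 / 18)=-28 / 237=-0.12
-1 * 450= -450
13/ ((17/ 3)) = 39/ 17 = 2.29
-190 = -190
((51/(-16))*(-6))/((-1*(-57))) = 51/152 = 0.34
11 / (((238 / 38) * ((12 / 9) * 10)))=0.13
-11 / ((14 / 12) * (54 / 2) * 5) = -22 / 315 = -0.07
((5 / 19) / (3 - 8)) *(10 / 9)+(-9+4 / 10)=-7403 / 855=-8.66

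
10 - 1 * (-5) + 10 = 25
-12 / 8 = -3 / 2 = -1.50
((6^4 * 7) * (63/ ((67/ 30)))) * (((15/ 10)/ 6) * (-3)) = -12859560/ 67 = -191933.73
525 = 525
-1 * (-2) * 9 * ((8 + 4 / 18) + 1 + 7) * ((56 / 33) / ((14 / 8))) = 9344 / 33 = 283.15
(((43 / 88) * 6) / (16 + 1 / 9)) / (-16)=-1161 / 102080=-0.01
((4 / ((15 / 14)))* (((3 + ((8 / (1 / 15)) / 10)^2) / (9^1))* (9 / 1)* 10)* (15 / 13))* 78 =493920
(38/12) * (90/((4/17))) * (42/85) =1197/2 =598.50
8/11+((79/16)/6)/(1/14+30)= 167747/222288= 0.75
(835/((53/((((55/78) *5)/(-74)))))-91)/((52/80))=-140339905/994227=-141.15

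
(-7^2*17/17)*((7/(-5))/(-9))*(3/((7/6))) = -98/5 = -19.60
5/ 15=1/ 3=0.33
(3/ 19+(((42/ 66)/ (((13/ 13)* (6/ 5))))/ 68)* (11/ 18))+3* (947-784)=68255801/ 139536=489.16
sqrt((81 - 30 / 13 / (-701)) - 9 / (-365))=2*sqrt(224121400205235) / 3326245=9.00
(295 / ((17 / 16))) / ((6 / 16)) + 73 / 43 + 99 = 1844510 / 2193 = 841.09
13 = 13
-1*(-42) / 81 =14 / 27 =0.52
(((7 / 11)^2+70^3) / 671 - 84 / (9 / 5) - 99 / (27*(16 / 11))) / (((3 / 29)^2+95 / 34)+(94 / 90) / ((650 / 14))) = 125487845784097875 / 767967515341928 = 163.40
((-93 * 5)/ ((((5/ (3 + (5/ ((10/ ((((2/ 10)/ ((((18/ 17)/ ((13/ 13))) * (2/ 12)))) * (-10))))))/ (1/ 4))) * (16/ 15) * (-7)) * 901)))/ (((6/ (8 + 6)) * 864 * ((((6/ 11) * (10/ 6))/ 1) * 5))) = -20119/ 124554240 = -0.00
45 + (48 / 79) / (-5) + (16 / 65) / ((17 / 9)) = 3929043 / 87295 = 45.01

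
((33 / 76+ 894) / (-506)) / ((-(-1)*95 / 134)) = -4554459 / 1826660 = -2.49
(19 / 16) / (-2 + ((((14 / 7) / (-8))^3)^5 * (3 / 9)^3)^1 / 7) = -240987930624 / 405874409473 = -0.59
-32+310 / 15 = -11.33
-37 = -37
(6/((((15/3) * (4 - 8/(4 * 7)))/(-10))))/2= -21/13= -1.62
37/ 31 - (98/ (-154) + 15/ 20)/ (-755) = 245859/ 205964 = 1.19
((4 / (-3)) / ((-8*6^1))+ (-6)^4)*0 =0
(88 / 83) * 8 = 704 / 83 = 8.48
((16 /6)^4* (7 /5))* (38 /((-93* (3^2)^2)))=-1089536 /3050865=-0.36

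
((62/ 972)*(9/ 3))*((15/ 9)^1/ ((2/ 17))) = 2635/ 972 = 2.71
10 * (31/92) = 155/46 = 3.37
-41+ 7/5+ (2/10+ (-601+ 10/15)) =-9596/15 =-639.73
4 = 4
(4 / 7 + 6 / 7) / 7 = 10 / 49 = 0.20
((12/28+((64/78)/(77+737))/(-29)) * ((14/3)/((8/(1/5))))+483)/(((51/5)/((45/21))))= 66706837495/657332676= 101.48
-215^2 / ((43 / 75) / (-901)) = 72643125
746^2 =556516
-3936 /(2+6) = -492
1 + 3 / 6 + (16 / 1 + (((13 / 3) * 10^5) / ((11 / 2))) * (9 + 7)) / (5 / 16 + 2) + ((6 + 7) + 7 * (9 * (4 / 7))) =1331340217 / 2442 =545184.36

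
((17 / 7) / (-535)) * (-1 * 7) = 17 / 535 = 0.03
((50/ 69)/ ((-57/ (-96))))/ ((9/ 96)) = 51200/ 3933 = 13.02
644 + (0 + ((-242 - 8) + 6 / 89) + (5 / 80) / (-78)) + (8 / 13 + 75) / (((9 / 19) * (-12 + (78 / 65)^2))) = 4166981633 / 10996128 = 378.95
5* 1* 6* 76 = 2280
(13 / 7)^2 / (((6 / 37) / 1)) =6253 / 294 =21.27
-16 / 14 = -8 / 7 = -1.14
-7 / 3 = -2.33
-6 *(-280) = 1680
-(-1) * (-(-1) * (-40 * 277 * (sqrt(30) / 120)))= -277 * sqrt(30) / 3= -505.73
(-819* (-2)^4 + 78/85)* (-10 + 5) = 1113762/17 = 65515.41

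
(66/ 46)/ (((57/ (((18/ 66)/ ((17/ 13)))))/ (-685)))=-26715/ 7429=-3.60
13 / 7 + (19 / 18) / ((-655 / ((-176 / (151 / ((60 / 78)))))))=30110309 / 16200639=1.86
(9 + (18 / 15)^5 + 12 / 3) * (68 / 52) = 822817 / 40625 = 20.25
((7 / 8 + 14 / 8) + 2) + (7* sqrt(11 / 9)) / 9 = 7* sqrt(11) / 27 + 37 / 8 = 5.48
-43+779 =736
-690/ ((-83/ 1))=690/ 83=8.31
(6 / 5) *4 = 24 / 5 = 4.80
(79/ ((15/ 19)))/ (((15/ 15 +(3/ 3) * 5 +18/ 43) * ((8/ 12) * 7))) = 3.34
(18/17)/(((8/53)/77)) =540.13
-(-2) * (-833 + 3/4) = -3329/2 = -1664.50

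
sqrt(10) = 3.16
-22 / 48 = -11 / 24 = -0.46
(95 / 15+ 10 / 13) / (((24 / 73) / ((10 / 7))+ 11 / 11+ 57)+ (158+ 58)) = 101105 / 3903666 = 0.03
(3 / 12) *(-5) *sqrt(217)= -5 *sqrt(217) / 4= -18.41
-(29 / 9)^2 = -841 / 81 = -10.38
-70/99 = -0.71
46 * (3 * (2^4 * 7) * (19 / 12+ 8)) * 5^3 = 18515000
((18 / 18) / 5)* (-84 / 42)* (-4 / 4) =2 / 5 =0.40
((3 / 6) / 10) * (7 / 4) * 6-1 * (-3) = 141 / 40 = 3.52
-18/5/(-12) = 3/10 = 0.30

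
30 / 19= 1.58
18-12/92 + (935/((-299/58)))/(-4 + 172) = 421697/25116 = 16.79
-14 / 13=-1.08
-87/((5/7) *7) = -87/5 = -17.40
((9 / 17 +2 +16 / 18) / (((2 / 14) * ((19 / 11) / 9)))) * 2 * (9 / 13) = 724878 / 4199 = 172.63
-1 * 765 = -765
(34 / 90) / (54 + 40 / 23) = 391 / 57690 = 0.01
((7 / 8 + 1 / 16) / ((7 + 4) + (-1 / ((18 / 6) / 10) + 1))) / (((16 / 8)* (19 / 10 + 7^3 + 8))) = 225 / 1468064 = 0.00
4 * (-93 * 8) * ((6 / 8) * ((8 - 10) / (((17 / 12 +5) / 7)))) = 53568 / 11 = 4869.82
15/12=5/4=1.25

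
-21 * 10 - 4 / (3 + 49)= -2731 / 13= -210.08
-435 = -435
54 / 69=18 / 23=0.78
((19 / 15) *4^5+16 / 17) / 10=165496 / 1275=129.80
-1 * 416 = -416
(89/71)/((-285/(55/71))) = -0.00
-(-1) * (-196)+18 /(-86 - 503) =-115462 /589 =-196.03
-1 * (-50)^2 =-2500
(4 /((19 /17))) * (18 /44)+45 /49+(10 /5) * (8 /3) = 237053 /30723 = 7.72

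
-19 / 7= -2.71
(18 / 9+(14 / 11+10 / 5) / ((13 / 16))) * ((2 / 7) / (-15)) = -1724 / 15015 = -0.11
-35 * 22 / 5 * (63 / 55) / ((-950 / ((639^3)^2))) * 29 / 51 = 290215418354690066343 / 40375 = 7187997977825140.96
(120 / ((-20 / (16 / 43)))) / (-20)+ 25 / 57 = 6743 / 12255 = 0.55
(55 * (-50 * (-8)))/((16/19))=26125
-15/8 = -1.88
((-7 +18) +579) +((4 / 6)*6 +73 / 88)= 52345 / 88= 594.83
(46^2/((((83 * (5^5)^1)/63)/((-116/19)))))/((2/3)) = -23195592/4928125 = -4.71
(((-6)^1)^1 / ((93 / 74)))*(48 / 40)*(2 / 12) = -148 / 155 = -0.95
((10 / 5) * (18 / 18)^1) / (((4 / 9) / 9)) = 81 / 2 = 40.50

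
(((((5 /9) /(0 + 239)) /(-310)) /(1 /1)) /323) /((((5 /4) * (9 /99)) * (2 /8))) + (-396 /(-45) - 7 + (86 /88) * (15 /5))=22421015611 /4738351860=4.73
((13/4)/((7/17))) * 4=221/7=31.57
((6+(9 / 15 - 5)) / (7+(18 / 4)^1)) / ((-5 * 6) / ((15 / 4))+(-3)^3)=-16 / 4025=-0.00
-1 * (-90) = 90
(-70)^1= -70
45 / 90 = 1 / 2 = 0.50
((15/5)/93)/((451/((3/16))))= 3/223696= 0.00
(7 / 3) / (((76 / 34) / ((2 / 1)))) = 2.09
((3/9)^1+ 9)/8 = 7/6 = 1.17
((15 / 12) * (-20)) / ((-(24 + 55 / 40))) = 200 / 203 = 0.99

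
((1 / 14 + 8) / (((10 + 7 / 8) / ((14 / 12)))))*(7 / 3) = 1582 / 783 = 2.02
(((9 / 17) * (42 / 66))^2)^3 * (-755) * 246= -11612490065277570 / 42761175875209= -271.57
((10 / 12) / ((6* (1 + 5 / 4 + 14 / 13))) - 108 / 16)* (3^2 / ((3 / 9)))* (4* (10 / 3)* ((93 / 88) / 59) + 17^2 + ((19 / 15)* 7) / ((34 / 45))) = -832399991415 / 15269672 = -54513.29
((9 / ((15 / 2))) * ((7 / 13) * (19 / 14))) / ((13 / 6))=342 / 845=0.40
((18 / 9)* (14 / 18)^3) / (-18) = -343 / 6561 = -0.05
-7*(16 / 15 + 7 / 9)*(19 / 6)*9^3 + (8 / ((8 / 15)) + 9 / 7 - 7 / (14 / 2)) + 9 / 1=-2084671 / 70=-29781.01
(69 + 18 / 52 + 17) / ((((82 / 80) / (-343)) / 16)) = -246411200 / 533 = -462309.94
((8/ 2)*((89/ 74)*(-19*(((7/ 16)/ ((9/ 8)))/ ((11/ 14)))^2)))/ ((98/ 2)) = -165718/ 362637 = -0.46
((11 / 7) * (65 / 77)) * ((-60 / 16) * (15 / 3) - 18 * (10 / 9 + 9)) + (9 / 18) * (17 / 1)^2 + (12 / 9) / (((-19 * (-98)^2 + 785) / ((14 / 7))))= -13012529297 / 106834308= -121.80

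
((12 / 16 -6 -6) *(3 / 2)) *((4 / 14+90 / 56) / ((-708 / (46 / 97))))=54855 / 2563904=0.02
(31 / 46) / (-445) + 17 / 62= 86517 / 317285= 0.27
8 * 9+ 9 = 81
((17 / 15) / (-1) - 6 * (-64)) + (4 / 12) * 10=1931 / 5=386.20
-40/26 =-20/13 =-1.54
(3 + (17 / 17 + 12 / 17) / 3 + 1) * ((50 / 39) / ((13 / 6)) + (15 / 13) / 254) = 5963635 / 2189226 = 2.72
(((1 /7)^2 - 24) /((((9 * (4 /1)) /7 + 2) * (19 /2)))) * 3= -141 /133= -1.06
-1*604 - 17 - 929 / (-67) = -40678 / 67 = -607.13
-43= -43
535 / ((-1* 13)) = -535 / 13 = -41.15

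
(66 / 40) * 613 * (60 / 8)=60687 / 8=7585.88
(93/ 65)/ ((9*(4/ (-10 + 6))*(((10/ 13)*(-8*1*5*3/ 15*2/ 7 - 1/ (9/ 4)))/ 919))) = 598269/ 8600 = 69.57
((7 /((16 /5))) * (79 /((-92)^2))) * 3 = 8295 /135424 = 0.06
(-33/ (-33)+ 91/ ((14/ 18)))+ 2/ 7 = 828/ 7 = 118.29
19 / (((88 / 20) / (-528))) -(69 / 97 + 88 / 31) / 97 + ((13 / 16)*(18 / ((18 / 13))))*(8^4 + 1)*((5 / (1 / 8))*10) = 5048247407380 / 291679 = 17307544.96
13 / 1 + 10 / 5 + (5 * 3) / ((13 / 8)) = 315 / 13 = 24.23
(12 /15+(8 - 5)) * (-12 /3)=-76 /5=-15.20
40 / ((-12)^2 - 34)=4 / 11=0.36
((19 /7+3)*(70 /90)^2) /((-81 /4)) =-1120 /6561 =-0.17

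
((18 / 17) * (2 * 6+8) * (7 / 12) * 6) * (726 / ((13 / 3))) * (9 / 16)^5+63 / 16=20369930931 / 28966912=703.21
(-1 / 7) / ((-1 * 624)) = 1 / 4368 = 0.00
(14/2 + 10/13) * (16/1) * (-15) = -1864.62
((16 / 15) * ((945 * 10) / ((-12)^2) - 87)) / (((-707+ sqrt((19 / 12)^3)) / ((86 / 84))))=372552 * sqrt(57) / 30230627455+ 142589376 / 4318661065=0.03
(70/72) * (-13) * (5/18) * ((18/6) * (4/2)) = -21.06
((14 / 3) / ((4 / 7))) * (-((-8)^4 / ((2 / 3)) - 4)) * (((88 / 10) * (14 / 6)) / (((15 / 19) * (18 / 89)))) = -6448407.90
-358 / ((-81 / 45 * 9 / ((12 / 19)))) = 7160 / 513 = 13.96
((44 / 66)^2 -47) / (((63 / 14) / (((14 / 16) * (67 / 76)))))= -196511 / 24624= -7.98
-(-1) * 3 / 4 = 3 / 4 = 0.75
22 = 22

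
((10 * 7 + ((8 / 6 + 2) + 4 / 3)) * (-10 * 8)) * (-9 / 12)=4480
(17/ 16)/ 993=17/ 15888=0.00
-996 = -996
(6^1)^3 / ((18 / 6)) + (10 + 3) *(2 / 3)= 242 / 3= 80.67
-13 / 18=-0.72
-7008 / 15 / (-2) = 1168 / 5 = 233.60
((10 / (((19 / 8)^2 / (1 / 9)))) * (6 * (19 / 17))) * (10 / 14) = 6400 / 6783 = 0.94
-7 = -7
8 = 8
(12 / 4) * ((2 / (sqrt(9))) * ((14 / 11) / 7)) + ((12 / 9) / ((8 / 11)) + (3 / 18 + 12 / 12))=37 / 11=3.36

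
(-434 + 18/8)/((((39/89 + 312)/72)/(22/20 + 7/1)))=-37349829/46345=-805.91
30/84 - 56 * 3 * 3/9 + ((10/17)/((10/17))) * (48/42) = -109/2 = -54.50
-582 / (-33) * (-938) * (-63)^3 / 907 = 45501552684 / 9977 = 4560644.75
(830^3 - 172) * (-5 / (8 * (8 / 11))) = -491379305.31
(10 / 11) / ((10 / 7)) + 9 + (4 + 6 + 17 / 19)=4291 / 209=20.53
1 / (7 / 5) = 0.71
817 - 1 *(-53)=870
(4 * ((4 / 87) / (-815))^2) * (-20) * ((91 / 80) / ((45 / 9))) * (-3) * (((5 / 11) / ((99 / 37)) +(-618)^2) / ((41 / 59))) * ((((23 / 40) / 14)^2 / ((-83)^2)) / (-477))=-168754770662803 / 3442284837947757913650000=-0.00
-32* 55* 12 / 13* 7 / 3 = -49280 / 13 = -3790.77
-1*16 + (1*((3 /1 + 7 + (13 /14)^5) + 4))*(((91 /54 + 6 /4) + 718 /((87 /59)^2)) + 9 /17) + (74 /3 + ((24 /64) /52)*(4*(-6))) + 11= 13292150513730059 /2698933674528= 4924.96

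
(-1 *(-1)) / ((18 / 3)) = 1 / 6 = 0.17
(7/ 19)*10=70/ 19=3.68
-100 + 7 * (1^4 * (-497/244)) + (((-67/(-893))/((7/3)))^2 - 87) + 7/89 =-170710573145699/848552721716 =-201.18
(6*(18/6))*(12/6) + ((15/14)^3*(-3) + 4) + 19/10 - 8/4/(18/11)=4567267/123480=36.99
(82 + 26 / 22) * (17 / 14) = 15555 / 154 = 101.01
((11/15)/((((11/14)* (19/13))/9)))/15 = 182/475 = 0.38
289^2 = 83521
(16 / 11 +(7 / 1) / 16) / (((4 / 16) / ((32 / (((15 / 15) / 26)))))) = 6296.73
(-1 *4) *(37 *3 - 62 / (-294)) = -65392 / 147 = -444.84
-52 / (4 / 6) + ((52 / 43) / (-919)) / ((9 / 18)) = -3082430 / 39517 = -78.00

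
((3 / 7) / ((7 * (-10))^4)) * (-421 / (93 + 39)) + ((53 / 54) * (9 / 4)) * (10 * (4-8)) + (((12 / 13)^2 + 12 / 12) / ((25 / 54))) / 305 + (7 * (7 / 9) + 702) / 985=-11840830659354932357 / 135166214743560000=-87.60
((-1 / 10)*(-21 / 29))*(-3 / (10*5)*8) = -126 / 3625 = -0.03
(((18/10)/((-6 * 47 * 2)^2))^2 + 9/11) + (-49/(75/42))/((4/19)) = -8898914186161/68705908480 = -129.52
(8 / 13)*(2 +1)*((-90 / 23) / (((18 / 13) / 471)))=-56520 / 23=-2457.39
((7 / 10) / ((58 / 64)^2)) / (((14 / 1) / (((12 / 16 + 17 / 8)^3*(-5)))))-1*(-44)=61841 / 1682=36.77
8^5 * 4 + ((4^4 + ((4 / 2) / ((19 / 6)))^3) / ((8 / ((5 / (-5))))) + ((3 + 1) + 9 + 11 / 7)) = 6292321626 / 48013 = 131054.54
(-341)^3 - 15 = -39651836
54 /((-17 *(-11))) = 54 /187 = 0.29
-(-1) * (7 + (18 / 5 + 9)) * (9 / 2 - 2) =49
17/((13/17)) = 289/13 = 22.23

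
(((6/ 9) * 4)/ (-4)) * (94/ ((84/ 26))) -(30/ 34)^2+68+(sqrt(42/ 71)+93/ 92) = sqrt(2982)/ 71+81801607/ 1675044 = 49.60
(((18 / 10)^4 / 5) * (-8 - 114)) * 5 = -800442 / 625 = -1280.71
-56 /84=-2 /3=-0.67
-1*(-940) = 940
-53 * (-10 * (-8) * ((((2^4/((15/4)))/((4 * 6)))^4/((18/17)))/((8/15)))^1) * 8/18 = -14761984/4428675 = -3.33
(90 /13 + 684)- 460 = 230.92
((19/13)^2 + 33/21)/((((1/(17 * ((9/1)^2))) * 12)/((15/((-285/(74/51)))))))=-730269/22477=-32.49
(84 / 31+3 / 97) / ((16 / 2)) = 8241 / 24056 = 0.34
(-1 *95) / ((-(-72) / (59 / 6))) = -5605 / 432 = -12.97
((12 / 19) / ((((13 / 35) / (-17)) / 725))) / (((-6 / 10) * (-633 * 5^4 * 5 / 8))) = -110432 / 781755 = -0.14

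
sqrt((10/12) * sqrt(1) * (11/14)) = sqrt(1155)/42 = 0.81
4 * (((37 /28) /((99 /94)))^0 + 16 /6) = 44 /3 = 14.67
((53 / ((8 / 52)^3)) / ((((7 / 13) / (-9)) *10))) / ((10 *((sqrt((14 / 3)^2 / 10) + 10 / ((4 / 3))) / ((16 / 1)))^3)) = -13780.17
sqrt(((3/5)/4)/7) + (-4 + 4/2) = -2 + sqrt(105)/70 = -1.85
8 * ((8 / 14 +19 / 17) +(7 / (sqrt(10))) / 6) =14 * sqrt(10) / 15 +1608 / 119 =16.46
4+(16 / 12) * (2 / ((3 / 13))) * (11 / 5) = 1324 / 45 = 29.42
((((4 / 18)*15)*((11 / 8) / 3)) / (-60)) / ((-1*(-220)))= -1 / 8640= -0.00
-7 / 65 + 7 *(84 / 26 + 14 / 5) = 2737 / 65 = 42.11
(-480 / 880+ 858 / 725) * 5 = 5088 / 1595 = 3.19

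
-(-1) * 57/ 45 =19/ 15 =1.27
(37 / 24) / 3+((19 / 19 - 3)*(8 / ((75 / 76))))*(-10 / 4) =14777 / 360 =41.05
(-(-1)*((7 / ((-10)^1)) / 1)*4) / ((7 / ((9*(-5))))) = 18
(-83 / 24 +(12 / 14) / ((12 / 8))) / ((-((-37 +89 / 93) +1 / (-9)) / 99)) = -405945 / 51352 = -7.91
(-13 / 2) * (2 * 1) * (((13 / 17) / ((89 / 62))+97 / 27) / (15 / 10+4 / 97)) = -32693462 / 939573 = -34.80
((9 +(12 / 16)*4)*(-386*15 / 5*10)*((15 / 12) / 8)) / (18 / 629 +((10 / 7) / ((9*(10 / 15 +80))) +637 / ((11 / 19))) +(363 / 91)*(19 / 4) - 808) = -360909639090 / 5173680011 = -69.76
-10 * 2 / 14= -10 / 7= -1.43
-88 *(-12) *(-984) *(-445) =462401280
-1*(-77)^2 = -5929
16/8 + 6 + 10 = 18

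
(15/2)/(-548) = -15/1096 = -0.01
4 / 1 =4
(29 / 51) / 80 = 29 / 4080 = 0.01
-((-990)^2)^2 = -960596010000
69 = 69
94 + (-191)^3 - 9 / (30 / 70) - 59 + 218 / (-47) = -6967861.64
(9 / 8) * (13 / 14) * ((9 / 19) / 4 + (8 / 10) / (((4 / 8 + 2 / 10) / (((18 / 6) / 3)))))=78507 / 59584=1.32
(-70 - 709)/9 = -779/9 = -86.56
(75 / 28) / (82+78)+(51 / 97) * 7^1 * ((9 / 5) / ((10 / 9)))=12991191 / 2172800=5.98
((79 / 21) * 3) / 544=0.02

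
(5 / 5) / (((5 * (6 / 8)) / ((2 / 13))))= 8 / 195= 0.04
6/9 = 2/3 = 0.67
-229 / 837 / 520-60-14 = -74.00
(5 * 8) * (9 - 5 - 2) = 80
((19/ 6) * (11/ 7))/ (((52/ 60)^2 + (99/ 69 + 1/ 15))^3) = 9655084828125/ 22176266145502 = 0.44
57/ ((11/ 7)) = 399/ 11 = 36.27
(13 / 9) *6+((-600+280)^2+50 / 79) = 24271004 / 237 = 102409.30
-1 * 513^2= -263169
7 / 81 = 0.09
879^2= 772641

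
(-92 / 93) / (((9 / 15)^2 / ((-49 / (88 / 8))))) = 12.24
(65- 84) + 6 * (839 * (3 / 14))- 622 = 3064 / 7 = 437.71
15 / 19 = 0.79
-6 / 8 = -3 / 4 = -0.75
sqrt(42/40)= sqrt(105)/10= 1.02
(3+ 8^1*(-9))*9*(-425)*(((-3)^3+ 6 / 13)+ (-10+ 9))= -7268088.46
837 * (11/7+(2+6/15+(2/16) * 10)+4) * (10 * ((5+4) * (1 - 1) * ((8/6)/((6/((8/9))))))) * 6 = 0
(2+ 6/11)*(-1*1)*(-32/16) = 56/11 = 5.09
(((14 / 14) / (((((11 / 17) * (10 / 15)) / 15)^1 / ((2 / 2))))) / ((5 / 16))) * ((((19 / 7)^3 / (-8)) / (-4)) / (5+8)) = 1049427 / 196196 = 5.35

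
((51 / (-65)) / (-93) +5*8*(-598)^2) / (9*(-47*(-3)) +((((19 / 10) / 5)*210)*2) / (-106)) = 1527612768101 / 135362058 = 11285.38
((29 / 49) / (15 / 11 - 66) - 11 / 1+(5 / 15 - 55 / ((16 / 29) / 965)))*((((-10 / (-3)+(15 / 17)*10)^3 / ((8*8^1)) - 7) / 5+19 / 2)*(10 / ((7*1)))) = -975649453415005585 / 517599957168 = -1884948.87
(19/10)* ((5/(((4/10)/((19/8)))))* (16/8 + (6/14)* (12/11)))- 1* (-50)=233075/1232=189.18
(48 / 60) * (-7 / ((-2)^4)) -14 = -287 / 20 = -14.35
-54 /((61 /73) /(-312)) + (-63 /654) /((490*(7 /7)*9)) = 56305005059 /2792580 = 20162.36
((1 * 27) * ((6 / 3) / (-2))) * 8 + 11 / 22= -431 / 2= -215.50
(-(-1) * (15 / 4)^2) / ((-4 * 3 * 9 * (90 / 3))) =-5 / 1152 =-0.00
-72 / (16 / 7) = -63 / 2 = -31.50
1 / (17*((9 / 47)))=47 / 153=0.31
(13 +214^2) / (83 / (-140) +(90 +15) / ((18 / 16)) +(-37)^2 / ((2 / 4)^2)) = 19239780 / 2338871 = 8.23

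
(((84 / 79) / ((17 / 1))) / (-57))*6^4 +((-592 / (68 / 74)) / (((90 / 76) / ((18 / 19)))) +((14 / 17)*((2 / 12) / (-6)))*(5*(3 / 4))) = -93103331 / 180120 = -516.90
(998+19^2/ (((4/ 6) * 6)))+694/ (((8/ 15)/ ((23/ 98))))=546309/ 392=1393.65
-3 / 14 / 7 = -3 / 98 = -0.03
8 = 8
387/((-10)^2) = 387/100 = 3.87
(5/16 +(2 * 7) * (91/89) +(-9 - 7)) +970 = 968.63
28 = 28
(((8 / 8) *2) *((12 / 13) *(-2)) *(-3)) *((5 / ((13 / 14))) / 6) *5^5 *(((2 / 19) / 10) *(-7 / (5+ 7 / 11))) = -40425000 / 99541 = -406.11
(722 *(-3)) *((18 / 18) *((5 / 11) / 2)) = -5415 / 11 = -492.27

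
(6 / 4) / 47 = 3 / 94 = 0.03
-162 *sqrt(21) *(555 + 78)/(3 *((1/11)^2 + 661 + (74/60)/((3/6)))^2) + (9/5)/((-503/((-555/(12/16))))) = 1332/503-112603198950 *sqrt(21)/1450114498849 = 2.29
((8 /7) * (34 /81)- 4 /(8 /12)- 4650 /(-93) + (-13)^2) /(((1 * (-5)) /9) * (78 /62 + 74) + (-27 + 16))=-3752333 /928242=-4.04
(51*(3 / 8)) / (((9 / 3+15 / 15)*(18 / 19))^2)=1.33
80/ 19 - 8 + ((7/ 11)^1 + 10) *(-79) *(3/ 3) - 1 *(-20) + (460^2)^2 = 9357882867771/ 209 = 44774559175.94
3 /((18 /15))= 5 /2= 2.50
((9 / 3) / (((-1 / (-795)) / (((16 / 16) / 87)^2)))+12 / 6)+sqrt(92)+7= 7834 / 841+2*sqrt(23)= 18.91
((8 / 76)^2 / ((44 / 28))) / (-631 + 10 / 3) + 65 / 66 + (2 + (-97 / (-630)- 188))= -62202591076 / 336482685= -184.86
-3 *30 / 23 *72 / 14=-3240 / 161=-20.12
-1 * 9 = -9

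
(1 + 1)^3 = 8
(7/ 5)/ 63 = 1/ 45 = 0.02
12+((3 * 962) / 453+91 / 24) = 80317 / 3624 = 22.16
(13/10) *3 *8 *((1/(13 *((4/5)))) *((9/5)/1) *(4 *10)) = 216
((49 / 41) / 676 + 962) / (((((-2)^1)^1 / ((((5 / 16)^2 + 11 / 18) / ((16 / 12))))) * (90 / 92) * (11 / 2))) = -1001429645119 / 21073029120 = -47.52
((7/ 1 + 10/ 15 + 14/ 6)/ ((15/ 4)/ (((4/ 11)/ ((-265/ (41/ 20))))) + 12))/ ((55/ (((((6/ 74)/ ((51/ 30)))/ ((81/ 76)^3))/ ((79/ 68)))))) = -303124480/ 64949292819873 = -0.00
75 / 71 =1.06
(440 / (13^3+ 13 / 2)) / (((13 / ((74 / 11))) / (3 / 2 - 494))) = -2915600 / 57291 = -50.89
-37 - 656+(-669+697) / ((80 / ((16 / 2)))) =-3451 / 5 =-690.20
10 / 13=0.77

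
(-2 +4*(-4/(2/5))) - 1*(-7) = -35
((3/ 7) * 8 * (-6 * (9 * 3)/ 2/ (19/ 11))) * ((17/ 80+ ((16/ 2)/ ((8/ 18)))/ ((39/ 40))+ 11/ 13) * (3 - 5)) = 6276.99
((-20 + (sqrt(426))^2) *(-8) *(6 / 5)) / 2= -1948.80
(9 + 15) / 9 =8 / 3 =2.67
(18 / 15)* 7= 42 / 5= 8.40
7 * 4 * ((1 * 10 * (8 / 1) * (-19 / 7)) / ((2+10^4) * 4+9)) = -6080 / 40017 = -0.15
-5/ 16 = -0.31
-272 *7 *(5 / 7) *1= -1360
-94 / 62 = -47 / 31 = -1.52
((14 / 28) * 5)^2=25 / 4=6.25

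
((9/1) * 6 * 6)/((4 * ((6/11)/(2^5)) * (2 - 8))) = -792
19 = 19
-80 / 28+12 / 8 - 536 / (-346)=465 / 2422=0.19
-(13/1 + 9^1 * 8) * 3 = -255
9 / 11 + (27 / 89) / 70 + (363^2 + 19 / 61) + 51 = 131821.13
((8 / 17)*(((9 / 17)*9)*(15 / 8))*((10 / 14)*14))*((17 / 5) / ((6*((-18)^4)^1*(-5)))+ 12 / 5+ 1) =3149279 / 22032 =142.94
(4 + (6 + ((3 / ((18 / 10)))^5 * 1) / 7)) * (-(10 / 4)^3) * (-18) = 2516875 / 756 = 3329.20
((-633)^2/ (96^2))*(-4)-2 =-45033/ 256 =-175.91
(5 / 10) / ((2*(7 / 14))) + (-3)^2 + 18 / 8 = 47 / 4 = 11.75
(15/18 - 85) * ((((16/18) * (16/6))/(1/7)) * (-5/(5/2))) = 2793.09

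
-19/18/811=-19/14598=-0.00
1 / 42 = 0.02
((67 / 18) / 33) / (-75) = -67 / 44550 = -0.00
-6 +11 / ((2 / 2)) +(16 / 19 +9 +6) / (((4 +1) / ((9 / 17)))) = 10784 / 1615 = 6.68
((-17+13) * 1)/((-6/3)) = 2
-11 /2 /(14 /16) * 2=-88 /7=-12.57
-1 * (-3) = 3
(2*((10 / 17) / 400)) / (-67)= -0.00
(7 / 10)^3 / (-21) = -49 / 3000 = -0.02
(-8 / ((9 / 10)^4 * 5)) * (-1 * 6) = 32000 / 2187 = 14.63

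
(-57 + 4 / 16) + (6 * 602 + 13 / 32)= 113781 / 32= 3555.66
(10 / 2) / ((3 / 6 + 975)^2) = 0.00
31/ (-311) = -31/ 311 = -0.10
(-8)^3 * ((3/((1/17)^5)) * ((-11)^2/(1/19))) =-5013889909248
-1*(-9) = 9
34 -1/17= 577/17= 33.94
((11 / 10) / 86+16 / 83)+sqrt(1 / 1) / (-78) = 536557 / 2783820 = 0.19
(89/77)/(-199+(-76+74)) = -89/15477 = -0.01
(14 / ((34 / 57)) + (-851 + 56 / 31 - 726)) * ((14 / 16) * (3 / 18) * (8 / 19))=-954051 / 10013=-95.28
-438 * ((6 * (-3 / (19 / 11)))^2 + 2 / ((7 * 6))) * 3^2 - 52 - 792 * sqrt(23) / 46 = -1082400934 / 2527 - 396 * sqrt(23) / 23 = -428416.93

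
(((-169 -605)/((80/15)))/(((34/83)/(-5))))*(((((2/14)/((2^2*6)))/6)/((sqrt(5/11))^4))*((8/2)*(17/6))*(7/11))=39259/640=61.34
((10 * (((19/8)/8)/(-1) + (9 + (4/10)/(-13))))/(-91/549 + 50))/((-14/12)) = -59418819/39834704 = -1.49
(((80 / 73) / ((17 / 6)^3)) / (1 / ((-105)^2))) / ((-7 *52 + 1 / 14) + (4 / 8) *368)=-2667168000 / 903436831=-2.95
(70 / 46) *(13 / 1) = 19.78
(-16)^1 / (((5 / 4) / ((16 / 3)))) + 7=-919 / 15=-61.27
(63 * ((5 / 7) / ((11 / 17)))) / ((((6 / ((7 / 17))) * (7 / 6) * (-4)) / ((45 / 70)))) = -405 / 616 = -0.66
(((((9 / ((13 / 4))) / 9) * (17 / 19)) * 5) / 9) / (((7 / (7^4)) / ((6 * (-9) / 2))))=-1416.44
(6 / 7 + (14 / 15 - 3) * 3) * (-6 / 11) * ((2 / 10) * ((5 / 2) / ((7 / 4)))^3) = 4080 / 2401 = 1.70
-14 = -14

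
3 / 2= 1.50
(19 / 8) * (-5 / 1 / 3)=-95 / 24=-3.96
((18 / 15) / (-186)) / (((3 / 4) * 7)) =-4 / 3255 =-0.00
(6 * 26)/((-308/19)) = -741/77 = -9.62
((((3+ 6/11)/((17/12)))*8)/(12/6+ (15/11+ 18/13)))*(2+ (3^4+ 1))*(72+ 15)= 50813568/1649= 30814.78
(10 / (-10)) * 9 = -9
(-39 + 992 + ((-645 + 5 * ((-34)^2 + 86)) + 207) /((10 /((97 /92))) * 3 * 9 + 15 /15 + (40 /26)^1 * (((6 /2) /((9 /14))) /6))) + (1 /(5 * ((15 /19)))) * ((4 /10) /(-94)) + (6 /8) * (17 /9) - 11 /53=10695692491533523 /10952462428500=976.56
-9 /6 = -3 /2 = -1.50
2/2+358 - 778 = -419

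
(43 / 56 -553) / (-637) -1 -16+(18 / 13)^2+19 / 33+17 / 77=-205360591 / 15303288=-13.42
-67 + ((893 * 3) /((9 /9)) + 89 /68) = 2613.31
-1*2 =-2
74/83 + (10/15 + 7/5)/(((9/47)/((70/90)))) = 936427/100845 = 9.29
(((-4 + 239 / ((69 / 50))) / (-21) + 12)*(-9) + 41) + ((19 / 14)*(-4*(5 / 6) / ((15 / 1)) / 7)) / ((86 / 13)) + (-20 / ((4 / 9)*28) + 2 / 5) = 37470967 / 8722980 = 4.30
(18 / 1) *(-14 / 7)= -36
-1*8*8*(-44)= 2816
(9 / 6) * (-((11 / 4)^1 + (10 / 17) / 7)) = -4.25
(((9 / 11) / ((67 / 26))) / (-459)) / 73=-26 / 2743851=-0.00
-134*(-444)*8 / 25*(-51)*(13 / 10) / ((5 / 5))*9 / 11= -1420050528 / 1375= -1032764.02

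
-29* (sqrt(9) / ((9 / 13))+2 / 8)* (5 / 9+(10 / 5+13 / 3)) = -915.65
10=10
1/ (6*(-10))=-1/ 60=-0.02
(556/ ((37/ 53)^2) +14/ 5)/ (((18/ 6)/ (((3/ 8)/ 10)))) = 3914093/ 273800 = 14.30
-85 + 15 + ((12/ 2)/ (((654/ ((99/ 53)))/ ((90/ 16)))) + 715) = 29813775/ 46216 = 645.10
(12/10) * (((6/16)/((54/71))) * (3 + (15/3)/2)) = 781/240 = 3.25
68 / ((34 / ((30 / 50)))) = 6 / 5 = 1.20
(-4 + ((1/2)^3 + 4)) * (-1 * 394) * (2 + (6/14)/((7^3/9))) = -951313/9604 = -99.05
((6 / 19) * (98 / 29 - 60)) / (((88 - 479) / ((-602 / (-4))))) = 1482726 / 215441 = 6.88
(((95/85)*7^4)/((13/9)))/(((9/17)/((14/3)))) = 638666/39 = 16376.05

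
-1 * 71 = -71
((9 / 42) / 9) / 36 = 1 / 1512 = 0.00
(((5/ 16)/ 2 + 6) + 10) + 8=773/ 32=24.16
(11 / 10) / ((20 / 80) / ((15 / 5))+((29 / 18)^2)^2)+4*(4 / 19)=68252312 / 68022755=1.00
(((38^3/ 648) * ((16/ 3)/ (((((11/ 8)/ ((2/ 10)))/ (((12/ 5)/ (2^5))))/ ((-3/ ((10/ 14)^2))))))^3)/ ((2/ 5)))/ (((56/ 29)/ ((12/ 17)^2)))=-41079978110976/ 18782177734375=-2.19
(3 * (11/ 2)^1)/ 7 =33/ 14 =2.36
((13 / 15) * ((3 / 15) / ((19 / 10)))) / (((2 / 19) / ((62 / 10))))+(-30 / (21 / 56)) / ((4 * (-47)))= 20441 / 3525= 5.80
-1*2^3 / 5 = -8 / 5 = -1.60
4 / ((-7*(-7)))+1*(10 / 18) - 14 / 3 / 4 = -467 / 882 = -0.53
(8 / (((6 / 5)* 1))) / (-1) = -20 / 3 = -6.67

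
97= 97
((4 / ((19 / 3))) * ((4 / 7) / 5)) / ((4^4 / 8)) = 3 / 1330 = 0.00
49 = 49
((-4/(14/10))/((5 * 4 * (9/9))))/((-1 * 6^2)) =1/252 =0.00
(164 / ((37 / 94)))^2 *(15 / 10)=356479584 / 1369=260394.14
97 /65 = 1.49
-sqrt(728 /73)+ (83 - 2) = 81 - 2*sqrt(13286) /73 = 77.84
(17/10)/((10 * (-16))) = -17/1600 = -0.01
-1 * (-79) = 79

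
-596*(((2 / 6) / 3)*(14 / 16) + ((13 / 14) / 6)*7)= -12665 / 18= -703.61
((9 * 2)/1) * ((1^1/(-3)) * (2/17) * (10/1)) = -120/17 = -7.06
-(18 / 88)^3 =-729 / 85184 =-0.01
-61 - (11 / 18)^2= -19885 / 324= -61.37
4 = 4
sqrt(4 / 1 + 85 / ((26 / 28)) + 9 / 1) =3* sqrt(1963) / 13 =10.22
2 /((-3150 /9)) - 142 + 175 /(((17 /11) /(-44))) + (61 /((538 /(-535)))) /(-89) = -729862420769 /142448950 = -5123.68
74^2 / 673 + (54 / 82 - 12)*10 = -2904934 / 27593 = -105.28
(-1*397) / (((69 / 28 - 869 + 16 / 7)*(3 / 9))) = 4764 / 3457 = 1.38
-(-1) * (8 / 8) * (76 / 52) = 19 / 13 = 1.46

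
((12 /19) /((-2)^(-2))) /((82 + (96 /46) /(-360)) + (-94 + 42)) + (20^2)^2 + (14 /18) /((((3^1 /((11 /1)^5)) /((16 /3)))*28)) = 167953.22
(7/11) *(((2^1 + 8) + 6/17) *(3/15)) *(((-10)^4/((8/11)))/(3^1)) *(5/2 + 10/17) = 5390000/289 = 18650.52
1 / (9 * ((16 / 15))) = 5 / 48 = 0.10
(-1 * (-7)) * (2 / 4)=7 / 2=3.50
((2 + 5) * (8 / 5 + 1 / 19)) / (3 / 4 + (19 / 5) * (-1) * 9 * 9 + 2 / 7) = -30772 / 815993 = -0.04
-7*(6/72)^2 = -7/144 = -0.05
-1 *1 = -1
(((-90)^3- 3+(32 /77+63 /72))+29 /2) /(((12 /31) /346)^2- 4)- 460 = 12883048690983649 /70868976640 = 181786.86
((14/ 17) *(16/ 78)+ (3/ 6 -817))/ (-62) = 1082455/ 82212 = 13.17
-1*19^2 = -361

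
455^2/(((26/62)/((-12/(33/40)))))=-78988000/11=-7180727.27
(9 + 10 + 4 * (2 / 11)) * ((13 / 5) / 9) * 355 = 2023.14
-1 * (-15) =15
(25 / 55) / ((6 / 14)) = 35 / 33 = 1.06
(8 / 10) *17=68 / 5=13.60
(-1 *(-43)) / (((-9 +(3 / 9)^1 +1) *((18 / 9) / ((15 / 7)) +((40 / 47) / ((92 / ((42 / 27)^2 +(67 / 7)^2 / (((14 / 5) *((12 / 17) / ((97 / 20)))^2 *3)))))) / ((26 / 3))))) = -1868653463040 / 494917305383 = -3.78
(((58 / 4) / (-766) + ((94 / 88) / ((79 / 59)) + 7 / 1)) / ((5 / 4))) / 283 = 10356014 / 470950205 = 0.02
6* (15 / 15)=6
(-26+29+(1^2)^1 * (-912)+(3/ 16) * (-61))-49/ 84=-44209/ 48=-921.02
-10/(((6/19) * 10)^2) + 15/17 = -737/6120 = -0.12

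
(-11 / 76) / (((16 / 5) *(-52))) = 55 / 63232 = 0.00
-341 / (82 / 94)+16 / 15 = -239749 / 615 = -389.84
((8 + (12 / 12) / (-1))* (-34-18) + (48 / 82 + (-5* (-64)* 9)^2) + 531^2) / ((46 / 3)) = 1054847703 / 1886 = 559304.19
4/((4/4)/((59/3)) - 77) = -59/1135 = -0.05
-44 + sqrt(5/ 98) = -44 + sqrt(10)/ 14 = -43.77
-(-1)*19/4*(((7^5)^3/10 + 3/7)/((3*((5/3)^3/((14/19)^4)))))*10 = 410360226673803588/857375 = 478623970460.77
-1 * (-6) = 6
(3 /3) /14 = 1 /14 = 0.07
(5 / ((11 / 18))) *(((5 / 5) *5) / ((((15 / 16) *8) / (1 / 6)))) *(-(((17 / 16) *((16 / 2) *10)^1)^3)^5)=-873542191012517026672363281250 / 11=-79412926455683366061123930000.00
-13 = -13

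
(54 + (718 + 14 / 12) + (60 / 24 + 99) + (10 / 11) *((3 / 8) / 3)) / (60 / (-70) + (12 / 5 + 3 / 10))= 4041485 / 8514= 474.69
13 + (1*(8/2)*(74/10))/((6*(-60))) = 5813/450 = 12.92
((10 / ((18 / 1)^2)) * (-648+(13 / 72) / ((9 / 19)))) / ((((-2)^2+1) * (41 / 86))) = -18045251 / 2152008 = -8.39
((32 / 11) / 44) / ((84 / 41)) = 82 / 2541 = 0.03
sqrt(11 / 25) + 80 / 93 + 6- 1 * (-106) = 113.52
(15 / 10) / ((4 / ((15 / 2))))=45 / 16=2.81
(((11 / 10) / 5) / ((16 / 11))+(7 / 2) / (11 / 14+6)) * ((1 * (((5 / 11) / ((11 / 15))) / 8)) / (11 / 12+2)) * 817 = 3923793 / 271040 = 14.48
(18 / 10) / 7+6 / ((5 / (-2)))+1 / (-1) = -22 / 7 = -3.14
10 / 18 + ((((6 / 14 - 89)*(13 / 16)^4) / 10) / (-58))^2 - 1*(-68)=109210691859639017 / 1592921765707776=68.56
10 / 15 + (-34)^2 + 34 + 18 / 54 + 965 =2156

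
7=7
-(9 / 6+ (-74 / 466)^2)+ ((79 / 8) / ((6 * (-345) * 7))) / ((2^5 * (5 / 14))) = -109701040831 / 71922067200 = -1.53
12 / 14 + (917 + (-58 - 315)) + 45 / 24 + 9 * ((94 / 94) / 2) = 30869 / 56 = 551.23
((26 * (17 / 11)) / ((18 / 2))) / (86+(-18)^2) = 221 / 20295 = 0.01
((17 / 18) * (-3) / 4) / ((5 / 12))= -17 / 10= -1.70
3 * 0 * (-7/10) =0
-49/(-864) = 49/864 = 0.06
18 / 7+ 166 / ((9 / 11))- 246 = -2554 / 63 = -40.54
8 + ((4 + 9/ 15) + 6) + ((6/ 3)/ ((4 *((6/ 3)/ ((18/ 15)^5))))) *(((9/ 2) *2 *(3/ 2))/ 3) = 66873/ 3125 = 21.40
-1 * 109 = -109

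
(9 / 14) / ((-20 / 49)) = -63 / 40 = -1.58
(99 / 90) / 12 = 11 / 120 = 0.09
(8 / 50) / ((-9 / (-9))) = 4 / 25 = 0.16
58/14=29/7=4.14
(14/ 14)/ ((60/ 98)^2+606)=2401/ 1455906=0.00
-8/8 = -1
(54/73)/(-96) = -9/1168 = -0.01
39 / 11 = 3.55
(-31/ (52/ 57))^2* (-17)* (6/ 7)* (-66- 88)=1751604129/ 676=2591130.37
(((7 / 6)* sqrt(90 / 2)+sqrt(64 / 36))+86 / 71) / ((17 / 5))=2710 / 3621+35* sqrt(5) / 34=3.05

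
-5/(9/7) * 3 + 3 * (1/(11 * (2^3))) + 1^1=-2807/264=-10.63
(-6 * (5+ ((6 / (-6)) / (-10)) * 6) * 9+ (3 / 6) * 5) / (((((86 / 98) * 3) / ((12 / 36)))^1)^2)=-4.81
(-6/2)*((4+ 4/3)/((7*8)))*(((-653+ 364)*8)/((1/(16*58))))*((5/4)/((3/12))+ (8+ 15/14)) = 422670592/49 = 8625930.45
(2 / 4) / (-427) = -1 / 854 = -0.00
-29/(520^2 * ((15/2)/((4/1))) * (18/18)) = -29/507000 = -0.00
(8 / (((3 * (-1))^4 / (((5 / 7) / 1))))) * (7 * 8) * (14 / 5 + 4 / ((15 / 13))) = 6016 / 243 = 24.76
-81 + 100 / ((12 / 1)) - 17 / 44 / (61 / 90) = -294851 / 4026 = -73.24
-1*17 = -17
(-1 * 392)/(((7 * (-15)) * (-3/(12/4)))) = -3.73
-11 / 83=-0.13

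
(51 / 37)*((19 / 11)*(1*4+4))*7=54264 / 407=133.33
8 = 8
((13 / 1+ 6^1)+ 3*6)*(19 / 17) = 703 / 17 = 41.35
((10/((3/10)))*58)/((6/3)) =2900/3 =966.67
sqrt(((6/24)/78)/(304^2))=sqrt(78)/47424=0.00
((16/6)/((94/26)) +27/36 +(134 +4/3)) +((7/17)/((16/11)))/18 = 31487755/230112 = 136.84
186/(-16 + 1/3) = -558/47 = -11.87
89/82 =1.09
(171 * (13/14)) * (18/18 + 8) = 20007/14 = 1429.07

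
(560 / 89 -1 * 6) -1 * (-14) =1272 / 89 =14.29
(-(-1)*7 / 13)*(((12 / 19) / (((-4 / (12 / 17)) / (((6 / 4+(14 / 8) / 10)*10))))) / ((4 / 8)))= -2.01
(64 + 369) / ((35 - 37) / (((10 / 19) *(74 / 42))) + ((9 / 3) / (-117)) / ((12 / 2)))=-18744570 / 93551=-200.37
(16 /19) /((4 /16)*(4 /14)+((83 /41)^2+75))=376544 /35400363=0.01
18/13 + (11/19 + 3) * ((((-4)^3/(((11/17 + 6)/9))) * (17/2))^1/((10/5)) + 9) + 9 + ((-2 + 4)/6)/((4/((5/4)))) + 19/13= -1706686589/1339728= -1273.91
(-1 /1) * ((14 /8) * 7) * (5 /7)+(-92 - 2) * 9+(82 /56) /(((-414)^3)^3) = -8550671281160905536735094313 /10003710185622586179274752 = -854.75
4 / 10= 2 / 5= 0.40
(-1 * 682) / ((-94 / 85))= 28985 / 47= 616.70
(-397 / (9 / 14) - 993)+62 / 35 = -506767 / 315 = -1608.78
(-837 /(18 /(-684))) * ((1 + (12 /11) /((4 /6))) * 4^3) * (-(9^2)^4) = -2541131279081856 /11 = -231011934461986.91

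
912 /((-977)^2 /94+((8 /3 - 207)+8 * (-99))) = 0.10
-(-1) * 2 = 2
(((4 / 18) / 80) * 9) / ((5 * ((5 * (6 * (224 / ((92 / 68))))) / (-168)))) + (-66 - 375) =-59976023 / 136000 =-441.00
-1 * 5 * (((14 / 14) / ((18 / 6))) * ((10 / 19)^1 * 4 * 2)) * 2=-800 / 57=-14.04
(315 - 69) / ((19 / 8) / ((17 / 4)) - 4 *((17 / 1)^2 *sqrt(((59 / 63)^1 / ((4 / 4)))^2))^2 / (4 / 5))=-33196716 / 49425146759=-0.00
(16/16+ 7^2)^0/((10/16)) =8/5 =1.60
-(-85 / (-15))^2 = -289 / 9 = -32.11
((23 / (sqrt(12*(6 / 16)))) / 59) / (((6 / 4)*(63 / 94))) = 4324*sqrt(2) / 33453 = 0.18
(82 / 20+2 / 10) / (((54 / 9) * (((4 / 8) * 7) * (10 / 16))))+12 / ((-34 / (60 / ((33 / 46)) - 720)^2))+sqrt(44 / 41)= -142925.23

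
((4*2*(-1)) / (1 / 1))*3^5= -1944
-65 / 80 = -13 / 16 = -0.81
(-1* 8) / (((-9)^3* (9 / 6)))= 16 / 2187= 0.01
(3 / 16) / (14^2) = 3 / 3136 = 0.00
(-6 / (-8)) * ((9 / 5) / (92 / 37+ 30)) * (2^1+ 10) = 2997 / 6010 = 0.50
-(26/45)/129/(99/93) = -806/191565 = -0.00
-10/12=-5/6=-0.83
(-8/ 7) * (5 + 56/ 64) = -47/ 7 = -6.71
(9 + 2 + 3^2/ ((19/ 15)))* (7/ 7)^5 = 344/ 19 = 18.11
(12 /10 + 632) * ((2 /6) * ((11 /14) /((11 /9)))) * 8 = 37992 /35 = 1085.49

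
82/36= 2.28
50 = 50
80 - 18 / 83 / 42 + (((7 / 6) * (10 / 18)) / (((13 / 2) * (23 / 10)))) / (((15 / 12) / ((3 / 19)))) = 2376485213 / 29705949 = 80.00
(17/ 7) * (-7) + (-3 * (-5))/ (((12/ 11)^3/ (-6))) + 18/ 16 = -8179/ 96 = -85.20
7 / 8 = 0.88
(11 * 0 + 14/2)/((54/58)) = 7.52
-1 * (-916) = 916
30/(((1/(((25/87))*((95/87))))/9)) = 71250/841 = 84.72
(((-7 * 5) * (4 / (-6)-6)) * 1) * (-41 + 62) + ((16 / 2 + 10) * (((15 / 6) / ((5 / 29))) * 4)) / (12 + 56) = 83561 / 17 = 4915.35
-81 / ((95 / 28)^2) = -63504 / 9025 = -7.04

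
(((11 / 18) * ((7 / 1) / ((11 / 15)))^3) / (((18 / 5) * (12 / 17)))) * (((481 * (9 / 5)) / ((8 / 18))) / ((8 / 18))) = 28397698875 / 30976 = 916764.56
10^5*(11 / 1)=1100000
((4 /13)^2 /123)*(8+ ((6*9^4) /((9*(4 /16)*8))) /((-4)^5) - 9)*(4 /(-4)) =19 /7872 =0.00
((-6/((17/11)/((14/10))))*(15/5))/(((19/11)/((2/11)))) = -2772/1615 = -1.72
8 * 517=4136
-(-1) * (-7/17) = -7/17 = -0.41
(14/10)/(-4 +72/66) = -77/160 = -0.48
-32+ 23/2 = -41/2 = -20.50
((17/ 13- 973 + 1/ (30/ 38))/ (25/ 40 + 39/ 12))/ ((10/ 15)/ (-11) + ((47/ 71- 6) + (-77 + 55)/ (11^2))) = 1182327784/ 26346125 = 44.88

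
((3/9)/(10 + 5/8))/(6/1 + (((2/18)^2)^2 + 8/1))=17496/7807675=0.00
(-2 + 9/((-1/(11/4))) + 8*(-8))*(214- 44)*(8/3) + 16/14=-287972/7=-41138.86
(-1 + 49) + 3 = 51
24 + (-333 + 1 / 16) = -4943 / 16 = -308.94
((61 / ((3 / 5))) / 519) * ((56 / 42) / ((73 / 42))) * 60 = 341600 / 37887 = 9.02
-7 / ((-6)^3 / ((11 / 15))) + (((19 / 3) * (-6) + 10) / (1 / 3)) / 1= -272083 / 3240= -83.98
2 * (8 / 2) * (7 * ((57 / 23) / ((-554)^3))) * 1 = -399 / 488840459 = -0.00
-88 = -88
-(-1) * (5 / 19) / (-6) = -5 / 114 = -0.04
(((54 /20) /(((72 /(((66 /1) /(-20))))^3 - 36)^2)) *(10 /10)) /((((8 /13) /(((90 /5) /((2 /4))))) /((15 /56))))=207272637 /532152246746624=0.00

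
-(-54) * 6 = 324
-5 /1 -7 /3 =-7.33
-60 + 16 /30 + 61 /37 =-32089 /555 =-57.82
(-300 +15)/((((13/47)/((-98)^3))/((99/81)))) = 46226645080/39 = 1185298591.79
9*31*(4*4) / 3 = 1488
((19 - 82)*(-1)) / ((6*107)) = 21 / 214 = 0.10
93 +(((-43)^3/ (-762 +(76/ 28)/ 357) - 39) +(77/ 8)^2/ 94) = 1825209281555/ 11455781504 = 159.33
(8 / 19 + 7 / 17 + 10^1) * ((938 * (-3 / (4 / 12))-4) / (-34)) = 14776277 / 5491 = 2691.00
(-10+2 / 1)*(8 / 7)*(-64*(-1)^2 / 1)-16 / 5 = 20368 / 35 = 581.94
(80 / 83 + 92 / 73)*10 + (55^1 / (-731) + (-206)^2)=188052694559 / 4429129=42458.17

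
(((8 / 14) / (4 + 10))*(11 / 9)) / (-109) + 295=14180333 / 48069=295.00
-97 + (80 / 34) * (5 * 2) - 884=-16277 / 17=-957.47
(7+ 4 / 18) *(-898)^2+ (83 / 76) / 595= 2370263277947 / 406980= 5824028.89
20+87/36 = 269/12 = 22.42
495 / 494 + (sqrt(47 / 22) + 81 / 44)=sqrt(1034) / 22 + 30897 / 10868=4.30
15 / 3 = 5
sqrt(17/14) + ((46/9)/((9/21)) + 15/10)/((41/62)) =sqrt(238)/14 + 22475/1107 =21.40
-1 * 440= -440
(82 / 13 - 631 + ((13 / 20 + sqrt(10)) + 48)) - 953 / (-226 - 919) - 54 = -37463163 / 59540 + sqrt(10) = -626.05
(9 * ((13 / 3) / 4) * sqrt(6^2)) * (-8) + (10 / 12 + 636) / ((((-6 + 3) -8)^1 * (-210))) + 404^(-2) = -264518414371 / 565543440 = -467.72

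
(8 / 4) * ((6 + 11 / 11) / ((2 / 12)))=84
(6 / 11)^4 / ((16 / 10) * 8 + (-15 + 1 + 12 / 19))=-2280 / 14641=-0.16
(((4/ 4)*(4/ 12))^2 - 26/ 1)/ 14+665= 83557/ 126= 663.15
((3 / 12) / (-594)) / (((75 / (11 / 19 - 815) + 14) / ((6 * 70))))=-90265 / 7101963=-0.01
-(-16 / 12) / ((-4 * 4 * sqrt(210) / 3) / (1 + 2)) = -sqrt(210) / 280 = -0.05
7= 7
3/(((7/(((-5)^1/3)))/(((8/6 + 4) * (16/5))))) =-256/21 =-12.19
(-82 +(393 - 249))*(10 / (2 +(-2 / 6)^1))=372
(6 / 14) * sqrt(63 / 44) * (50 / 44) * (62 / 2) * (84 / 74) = 20.51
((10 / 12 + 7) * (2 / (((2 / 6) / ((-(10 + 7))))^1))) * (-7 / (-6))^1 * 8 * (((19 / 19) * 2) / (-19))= 44744 / 57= 784.98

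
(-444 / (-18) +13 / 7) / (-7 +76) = 0.38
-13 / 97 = -0.13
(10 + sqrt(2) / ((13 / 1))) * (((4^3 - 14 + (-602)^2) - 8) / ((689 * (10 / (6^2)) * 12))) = 543669 * sqrt(2) / 44785 + 1087338 / 689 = 1595.31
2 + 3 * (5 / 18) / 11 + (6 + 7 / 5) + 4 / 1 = 13.48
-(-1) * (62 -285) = -223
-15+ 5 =-10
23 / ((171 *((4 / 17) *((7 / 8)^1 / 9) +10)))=782 / 58273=0.01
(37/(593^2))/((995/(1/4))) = 37/1399563020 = 0.00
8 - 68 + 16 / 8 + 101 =43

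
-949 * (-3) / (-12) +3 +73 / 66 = -30775 / 132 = -233.14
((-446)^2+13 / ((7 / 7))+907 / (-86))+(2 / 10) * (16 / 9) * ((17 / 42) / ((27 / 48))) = 145495111571 / 731430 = 198918.71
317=317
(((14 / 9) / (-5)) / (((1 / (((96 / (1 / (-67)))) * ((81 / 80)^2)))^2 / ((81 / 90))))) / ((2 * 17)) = -12173914025847 / 34000000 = -358056.29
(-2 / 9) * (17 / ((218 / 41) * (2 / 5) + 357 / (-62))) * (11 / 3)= 4753540 / 1246131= 3.81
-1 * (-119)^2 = -14161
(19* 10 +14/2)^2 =38809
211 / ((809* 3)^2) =211 / 5890329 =0.00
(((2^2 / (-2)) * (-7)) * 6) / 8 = 10.50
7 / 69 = 0.10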